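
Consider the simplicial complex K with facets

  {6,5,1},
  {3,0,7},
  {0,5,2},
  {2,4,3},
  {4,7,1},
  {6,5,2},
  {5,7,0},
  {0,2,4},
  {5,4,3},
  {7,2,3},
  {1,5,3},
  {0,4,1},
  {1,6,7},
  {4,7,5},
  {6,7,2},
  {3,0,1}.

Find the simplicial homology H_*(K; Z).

H_0 = Z,  H_1 = Z^2,  H_2 = Z.

Take the total order 0 < 1 < 2 < 3 < 4 < 5 < 6 < 7 on the vertex set. Then K (dimension 2) consists of the simplices:

  0-simplices (8): [0], [1], [2], [3], [4], [5], [6], [7]
  1-simplices (24): (24 of them)
  2-simplices (16): [0,1,3], [0,1,4], [0,2,4], [0,2,5], [0,3,7], [0,5,7], [1,3,5], [1,4,7], [1,5,6], [1,6,7], [2,3,4], [2,3,7], [2,5,6], [2,6,7], [3,4,5], [4,5,7]

so the chain groups are C_0 ≅ Z^8, C_1 ≅ Z^24, C_2 ≅ Z^16.

Boundary ∂_1: C_1 → C_0 sends each edge [p,q] (with p < q) to q − p.
As a 8×24 matrix over Z this has rank 7, with invariant factors (1,1,1,1,1,1,1).

Boundary ∂_2: C_2 → C_1 sends each 2-simplex [p,q,r] to [q,r] − [p,r] + [p,q]. For instance
  ∂[0,1,4] = [1,4] − [0,4] + [0,1],
  ∂[0,5,7] = [5,7] − [0,7] + [0,5].
This gives a 24×16 integer matrix of rank 15; reducing to Smith normal form yields diagonal entries (1,1,1,1,1,1,1,1,1,1,1,1,1,1,1).

Computing H_k = (kernel of ∂_k) / (image of ∂_{k+1}):

  H_0: rank C_0 − rank ∂_1 = 8 − 7 = 1, and the invariant factors of ∂_1 are all 1, so H_0 ≅ Z.
  H_1: rank ker ∂_1 − rank ∂_2 = (24 − 7) − 15 = 2, and the invariant factors of ∂_2 are all 1, so H_1 ≅ Z^2.
  H_2: rank ker ∂_2 − rank ∂_3 = (16 − 15) − 0 = 1, and there is no ∂_3, so H_2 ≅ Z.

As a check, the Euler characteristic is 8 − 24 + 16 = 0, which agrees with 1 − 2 + 1 = 0.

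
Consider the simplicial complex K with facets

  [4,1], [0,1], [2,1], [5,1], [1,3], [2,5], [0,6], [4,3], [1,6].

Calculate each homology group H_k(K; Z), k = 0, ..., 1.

H_0 ≅ Z,  H_1 ≅ Z^3.

Take the total order 0 < 1 < 2 < 3 < 4 < 5 < 6 on the vertex set. Then K (dimension 1) consists of the simplices:

  0-simplices (7): [0], [1], [2], [3], [4], [5], [6]
  1-simplices (9): [0,1], [0,6], [1,2], [1,3], [1,4], [1,5], [1,6], [2,5], [3,4]

Hence C_0 ≅ Z^7, C_1 ≅ Z^9.

Boundary ∂_1: C_1 → C_0 maps an edge to its endpoints' difference, ∂[p,q] = q − p.
The 7×9 boundary matrix has rank 6 and Smith normal form diag(1,1,1,1,1,1).

From H_k ≅ ker(∂_k) / im(∂_{k+1}) we obtain:

  H_0: rank C_0 − rank ∂_1 = 7 − 6 = 1, and the invariant factors of ∂_1 are all 1, so H_0 = Z.
  H_1: rank ker ∂_1 − rank ∂_2 = (9 − 6) − 0 = 3, and there is no ∂_2, so H_1 = Z^3.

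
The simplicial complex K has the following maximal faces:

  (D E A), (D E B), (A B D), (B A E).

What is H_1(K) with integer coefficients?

H_1 ≅ 0.

We work with the vertex ordering A < B < D < E. The simplices of K, each written with vertices in increasing order, are:

  0-simplices (4): A, B, D, E
  1-simplices (6): AB, AD, AE, BD, BE, DE
  2-simplices (4): ABD, ABE, ADE, BDE

so the chain groups are C_0 ≅ Z^4, C_1 ≅ Z^6, C_2 ≅ Z^4.

∂_1: C_1 → C_0 sends each edge [p,q] (with p < q) to q − p. For instance
  ∂BE = E − B.
The resulting 4×6 matrix has rank 3, and its Smith normal form has invariant factors (1,1,1).

The boundary map ∂_2: C_2 → C_1 maps a triangle to the signed sum of its edges. For instance
  ∂ABE = BE − AE + AB,
  ∂ADE = DE − AE + AD.
As a 6×4 matrix over Z this has rank 3, with invariant factors (1,1,1).

Computing H_k = (kernel of ∂_k) / (image of ∂_{k+1}):

  H_1: rank ker ∂_1 − rank ∂_2 = (6 − 3) − 3 = 0, and the invariant factors of ∂_2 are all 1, so H_1 = 0.

(K is a triangulation of the 2-sphere S^2.)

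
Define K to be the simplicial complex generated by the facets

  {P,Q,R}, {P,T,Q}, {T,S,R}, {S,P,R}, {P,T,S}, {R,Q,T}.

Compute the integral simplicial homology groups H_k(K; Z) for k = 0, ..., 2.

Order the vertices as P < Q < R < S < T. Listing each simplex with vertices in this order, K has dimension 2 with simplices:

  0-simplices (5): P, Q, R, S, T
  1-simplices (9): PQ, PR, PS, PT, QR, QT, RS, RT, ST
  2-simplices (6): PQR, PQT, PRS, PST, QRT, RST

Hence C_0 ≅ Z^5, C_1 ≅ Z^9, C_2 ≅ Z^6.

The boundary map ∂_1: C_1 → C_0 sends each edge [p,q] (with p < q) to q − p. For instance
  ∂PS = S − P.
The 5×9 boundary matrix has rank 4 and Smith normal form diag(1,1,1,1).

The boundary map ∂_2: C_2 → C_1 sends each 2-simplex [p,q,r] to [q,r] − [p,r] + [p,q]. For instance
  ∂QRT = RT − QT + QR,
  ∂PST = ST − PT + PS.
This gives a 9×6 integer matrix of rank 5; reducing to Smith normal form yields diagonal entries (1,1,1,1,1).

Reading off H_k = ker ∂_k / im ∂_{k+1}:

  H_0: rank C_0 − rank ∂_1 = 5 − 4 = 1, and the invariant factors of ∂_1 are all 1, so H_0 ≅ Z.
  H_1: rank ker ∂_1 − rank ∂_2 = (9 − 4) − 5 = 0, and the invariant factors of ∂_2 are all 1, so H_1 ≅ 0.
  H_2: rank ker ∂_2 − rank ∂_3 = (6 − 5) − 0 = 1, and there is no ∂_3, so H_2 ≅ Z.

(K is a triangulation of the 2-sphere S^2.)

H_0 ≅ Z,  H_1 = 0,  H_2 ≅ Z.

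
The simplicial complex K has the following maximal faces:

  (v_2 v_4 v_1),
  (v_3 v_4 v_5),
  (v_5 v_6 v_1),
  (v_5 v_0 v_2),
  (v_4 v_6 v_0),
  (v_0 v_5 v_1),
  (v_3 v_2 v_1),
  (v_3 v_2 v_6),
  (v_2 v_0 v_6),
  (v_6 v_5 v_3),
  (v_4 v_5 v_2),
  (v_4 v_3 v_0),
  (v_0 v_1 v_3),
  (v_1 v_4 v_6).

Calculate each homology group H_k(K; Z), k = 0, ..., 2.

H_0 = Z,  H_1 = Z^2,  H_2 = Z.

Fix the vertex order v_0 < v_1 < v_2 < v_3 < v_4 < v_5 < v_6 and write every simplex with vertices in increasing order. Then dim K = 2 and the simplices of K are:

  0-simplices (7): [v_0], [v_1], [v_2], [v_3], [v_4], [v_5], [v_6]
  1-simplices (21): (21 of them)
  2-simplices (14): (14 of them)

so the chain groups are C_0 ≅ Z^7, C_1 ≅ Z^21, C_2 ≅ Z^14.

The boundary map ∂_1: C_1 → C_0 sends each edge [p,q] (with p < q) to q − p. For instance
  ∂[v_0,v_6] = [v_6] − [v_0].
As a 7×21 matrix over Z this has rank 6, with invariant factors (1,1,1,1,1,1).

∂_2: C_2 → C_1 maps a triangle to the signed sum of its edges. For instance
  ∂[v_0,v_1,v_5] = [v_1,v_5] − [v_0,v_5] + [v_0,v_1],
  ∂[v_1,v_5,v_6] = [v_5,v_6] − [v_1,v_6] + [v_1,v_5].
The resulting 21×14 matrix has rank 13, and its Smith normal form has invariant factors (1,1,1,1,1,1,1,1,1,1,1,1,1).

From H_k ≅ ker(∂_k) / im(∂_{k+1}) we obtain:

  H_0: rank C_0 − rank ∂_1 = 7 − 6 = 1, and the invariant factors of ∂_1 are all 1, so H_0 = Z.
  H_1: rank ker ∂_1 − rank ∂_2 = (21 − 6) − 13 = 2, and the invariant factors of ∂_2 are all 1, so H_1 = Z^2.
  H_2: rank ker ∂_2 − rank ∂_3 = (14 − 13) − 0 = 1, and there is no ∂_3, so H_2 = Z.

As a check, the Euler characteristic is 7 − 21 + 14 = 0, which agrees with 1 − 2 + 1 = 0.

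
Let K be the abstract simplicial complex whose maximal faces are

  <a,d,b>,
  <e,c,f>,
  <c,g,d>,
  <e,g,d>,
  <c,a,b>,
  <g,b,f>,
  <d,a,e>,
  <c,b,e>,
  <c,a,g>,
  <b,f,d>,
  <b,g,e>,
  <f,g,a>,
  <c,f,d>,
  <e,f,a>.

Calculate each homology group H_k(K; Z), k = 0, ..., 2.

H_0 ≅ Z,  H_1 ≅ Z^2,  H_2 ≅ Z.

Order the vertices as a < b < c < d < e < f < g. Listing each simplex with vertices in this order, K has dimension 2 with simplices:

  0-simplices (7): a, b, c, d, e, f, g
  1-simplices (21): ab, ac, ad, ae, af, ag, bc, bd, be, bf, bg, cd, ce, cf, cg, de, df, dg, ef, eg, fg
  2-simplices (14): abc, abd, acg, ade, aef, afg, bce, bdf, beg, bfg, cdf, cdg, cef, deg

Hence C_0 ≅ Z^7, C_1 ≅ Z^21, C_2 ≅ Z^14.

Boundary ∂_1: C_1 → C_0 maps an edge to its endpoints' difference, ∂[p,q] = q − p. For instance
  ∂bg = g − b.
The 7×21 boundary matrix has rank 6 and Smith normal form diag(1,1,1,1,1,1).

∂_2: C_2 → C_1 maps a triangle to the signed sum of its edges. For instance
  ∂ade = de − ae + ad,
  ∂cdf = df − cf + cd.
This gives a 21×14 integer matrix of rank 13; reducing to Smith normal form yields diagonal entries (1,1,1,1,1,1,1,1,1,1,1,1,1).

Computing H_k = (kernel of ∂_k) / (image of ∂_{k+1}):

  H_0: rank C_0 − rank ∂_1 = 7 − 6 = 1, and the invariant factors of ∂_1 are all 1, so H_0 = Z.
  H_1: rank ker ∂_1 − rank ∂_2 = (21 − 6) − 13 = 2, and the invariant factors of ∂_2 are all 1, so H_1 = Z^2.
  H_2: rank ker ∂_2 − rank ∂_3 = (14 − 13) − 0 = 1, and there is no ∂_3, so H_2 = Z.

As a check, the Euler characteristic is 7 − 21 + 14 = 0, which agrees with 1 − 2 + 1 = 0.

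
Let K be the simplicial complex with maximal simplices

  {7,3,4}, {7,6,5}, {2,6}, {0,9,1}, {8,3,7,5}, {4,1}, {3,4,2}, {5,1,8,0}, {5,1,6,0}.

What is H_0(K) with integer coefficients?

Take the total order 0 < 1 < 2 < 3 < 4 < 5 < 6 < 7 < 8 < 9 on the vertex set. Then K (dimension 3) consists of the simplices:

  0-simplices (10): [0], [1], [2], [3], [4], [5], [6], [7], [8], [9]
  1-simplices (23): [0,1], [0,5], [0,6], [0,8], [0,9], [1,4], [1,5], [1,6], [1,8], [1,9], [2,3], [2,4], [2,6], [3,4], [3,5], [3,7], [3,8], [4,7], [5,6], [5,7], [5,8], [6,7], [7,8]
  2-simplices (15): [0,1,5], [0,1,6], [0,1,8], [0,1,9], [0,5,6], [0,5,8], [1,5,6], [1,5,8], [2,3,4], [3,4,7], [3,5,7], [3,5,8], [3,7,8], [5,6,7], [5,7,8]
  3-simplices (3): [0,1,5,6], [0,1,5,8], [3,5,7,8]

Hence C_0 ≅ Z^10, C_1 ≅ Z^23, C_2 ≅ Z^15, C_3 ≅ Z^3.

Boundary ∂_1: C_1 → C_0 is given by ∂[p,q] = [q] − [p]. For instance
  ∂[2,6] = [6] − [2].
The resulting 10×23 matrix has rank 9, and its Smith normal form has invariant factors (1,1,1,1,1,1,1,1,1).

∂_2: C_2 → C_1 sends each 2-simplex [p,q,r] to [q,r] − [p,r] + [p,q]. For instance
  ∂[1,5,8] = [5,8] − [1,8] + [1,5],
  ∂[0,1,9] = [1,9] − [0,9] + [0,1].
The resulting 23×15 matrix has rank 12, and its Smith normal form has invariant factors (1,1,1,1,1,1,1,1,1,1,1,1).

The boundary map ∂_3: C_3 → C_2 sends each 3-simplex σ to the alternating sum Σ_i (−1)^i (σ with its i-th vertex removed). For instance
  ∂[0,1,5,8] = [1,5,8] − [0,5,8] + [0,1,8] − [0,1,5],
  ∂[3,5,7,8] = [5,7,8] − [3,7,8] + [3,5,8] − [3,5,7].
This gives a 15×3 integer matrix of rank 3; reducing to Smith normal form yields diagonal entries (1,1,1).

Computing H_k = (kernel of ∂_k) / (image of ∂_{k+1}):

  H_0: rank C_0 − rank ∂_1 = 10 − 9 = 1, and the invariant factors of ∂_1 are all 1, so H_0 ≅ Z.

H_0 = Z.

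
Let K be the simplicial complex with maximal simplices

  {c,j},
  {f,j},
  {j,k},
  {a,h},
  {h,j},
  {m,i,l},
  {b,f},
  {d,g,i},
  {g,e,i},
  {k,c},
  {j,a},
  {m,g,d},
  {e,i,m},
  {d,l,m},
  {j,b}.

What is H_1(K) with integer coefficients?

Order the vertices as a < b < c < d < e < f < g < h < i < j < k < l < m. Listing each simplex with vertices in this order, K has dimension 2 with simplices:

  0-simplices (13): a, b, c, d, e, f, g, h, i, j, k, l, m
  1-simplices (21): ah, aj, bf, bj, cj, ck, dg, di, dl, dm, eg, ei, em, fj, gi, gm, hj, il, im, jk, lm
  2-simplices (6): dgi, dgm, dlm, egi, eim, ilm

so the chain groups are C_0 ≅ Z^13, C_1 ≅ Z^21, C_2 ≅ Z^6.

∂_1: C_1 → C_0 is given by ∂[p,q] = [q] − [p]. For instance
  ∂im = m − i.
This gives a 13×21 integer matrix of rank 11; reducing to Smith normal form yields diagonal entries (1,1,1,1,1,1,1,1,1,1,1).

The boundary map ∂_2: C_2 → C_1 maps a triangle to the signed sum of its edges. For instance
  ∂dgm = gm − dm + dg,
  ∂egi = gi − ei + eg.
The 21×6 boundary matrix has rank 6 and Smith normal form diag(1,1,1,1,1,1).

Now H_k = ker ∂_k / im ∂_{k+1}, so:

  H_1: rank ker ∂_1 − rank ∂_2 = (21 − 11) − 6 = 4, and the invariant factors of ∂_2 are all 1, so H_1 ≅ Z^4.

H_1 = Z^4.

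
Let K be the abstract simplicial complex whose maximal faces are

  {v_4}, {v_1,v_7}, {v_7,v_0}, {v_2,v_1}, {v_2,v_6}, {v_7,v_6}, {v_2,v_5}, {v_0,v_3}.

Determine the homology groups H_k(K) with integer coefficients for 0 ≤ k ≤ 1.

K has 8 vertices, 7 edges.
rank ∂_0 = 0, rank ∂_1 = 6 ⇒ b_0 = 8 − 0 − 6 = 2; all invariant factors of ∂_1 are 1 so no torsion. So H_0 = Z^2.
rank ∂_1 = 6, rank ∂_2 = 0 ⇒ b_1 = 7 − 6 − 0 = 1. So H_1 = Z.

H_0 ≅ Z^2,  H_1 ≅ Z.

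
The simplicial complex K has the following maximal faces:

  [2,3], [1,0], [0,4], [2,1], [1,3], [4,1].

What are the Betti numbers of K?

b_0 = 1, b_1 = 2.

Fix the vertex order 0 < 1 < 2 < 3 < 4 and write every simplex with vertices in increasing order. Then dim K = 1 and the simplices of K are:

  0-simplices (5): [0], [1], [2], [3], [4]
  1-simplices (6): [0,1], [0,4], [1,2], [1,3], [1,4], [2,3]

Hence C_0 ≅ Z^5, C_1 ≅ Z^6.

Boundary ∂_1: C_1 → C_0 sends each edge [p,q] (with p < q) to q − p. For instance
  ∂[1,2] = [2] − [1].
The 5×6 boundary matrix has rank 4 and Smith normal form diag(1,1,1,1).

Now H_k = ker ∂_k / im ∂_{k+1}, so:

  H_0: rank C_0 − rank ∂_1 = 5 − 4 = 1, and the invariant factors of ∂_1 are all 1, so H_0 ≅ Z.
  H_1: rank ker ∂_1 − rank ∂_2 = (6 − 4) − 0 = 2, and there is no ∂_2, so H_1 ≅ Z^2.

As a check, the Euler characteristic is 5 − 6 = -1, which agrees with 1 − 2 = -1.

Hence the Betti numbers are b_0 = 1, b_1 = 2.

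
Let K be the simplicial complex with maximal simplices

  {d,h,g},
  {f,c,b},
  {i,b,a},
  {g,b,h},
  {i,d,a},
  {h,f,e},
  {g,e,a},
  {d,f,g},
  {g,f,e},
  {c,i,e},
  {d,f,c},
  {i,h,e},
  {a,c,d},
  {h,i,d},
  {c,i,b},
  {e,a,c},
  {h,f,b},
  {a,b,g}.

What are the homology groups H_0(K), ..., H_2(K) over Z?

H_0 ≅ Z,  H_1 ≅ Z × Z/2,  H_2 = 0.

Fix the vertex order a < b < c < d < e < f < g < h < i and write every simplex with vertices in increasing order. Then dim K = 2 and the simplices of K are:

  0-simplices (9): a, b, c, d, e, f, g, h, i
  1-simplices (27): ab, ac, ad, ae, ag, ai, bc, bf, bg, bh, bi, cd, ce, cf, ci, df, dg, dh, di, ef, eg, eh, ei, fg, fh, gh, hi
  2-simplices (18): abg, abi, acd, ace, adi, aeg, bcf, bci, bfh, bgh, cdf, cei, dfg, dgh, dhi, efg, efh, ehi

Hence C_0 ≅ Z^9, C_1 ≅ Z^27, C_2 ≅ Z^18.

The boundary map ∂_1: C_1 → C_0 maps an edge to its endpoints' difference, ∂[p,q] = q − p. For instance
  ∂cf = f − c.
As a 9×27 matrix over Z this has rank 8, with invariant factors (1,1,1,1,1,1,1,1).

∂_2: C_2 → C_1 sends each 2-simplex [p,q,r] to [q,r] − [p,r] + [p,q]. For instance
  ∂dfg = fg − dg + df,
  ∂aeg = eg − ag + ae.
As a 27×18 matrix over Z this has rank 18, with invariant factors (1,1,1,1,1,1,1,1,1,1,1,1,1,1,1,1,1,2).

From H_k ≅ ker(∂_k) / im(∂_{k+1}) we obtain:

  H_0: rank C_0 − rank ∂_1 = 9 − 8 = 1, and the invariant factors of ∂_1 are all 1, so H_0 ≅ Z.
  H_1: rank ker ∂_1 − rank ∂_2 = (27 − 8) − 18 = 1, and ∂_2 has invariant factor 2 > 1, so H_1 ≅ Z × Z/2.
  H_2: rank ker ∂_2 − rank ∂_3 = (18 − 18) − 0 = 0, and there is no ∂_3, so H_2 ≅ 0.

As a check, the Euler characteristic is 9 − 27 + 18 = 0, which agrees with 1 − 1 + 0 = 0.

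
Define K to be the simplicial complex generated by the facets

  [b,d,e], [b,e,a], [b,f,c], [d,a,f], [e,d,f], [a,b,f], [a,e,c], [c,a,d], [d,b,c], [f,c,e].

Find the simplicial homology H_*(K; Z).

H_0 = Z,  H_1 = Z_2,  H_2 = 0.

Fix the vertex order a < b < c < d < e < f and write every simplex with vertices in increasing order. Then dim K = 2 and the simplices of K are:

  0-simplices (6): a, b, c, d, e, f
  1-simplices (15): ab, ac, ad, ae, af, bc, bd, be, bf, cd, ce, cf, de, df, ef
  2-simplices (10): abe, abf, acd, ace, adf, bcd, bcf, bde, cef, def

Hence C_0 ≅ Z^6, C_1 ≅ Z^15, C_2 ≅ Z^10.

Boundary ∂_1: C_1 → C_0 is given by ∂[p,q] = [q] − [p]. For instance
  ∂af = f − a.
The resulting 6×15 matrix has rank 5, and its Smith normal form has invariant factors (1,1,1,1,1).

Boundary ∂_2: C_2 → C_1 sends each 2-simplex [p,q,r] to [q,r] − [p,r] + [p,q]. For instance
  ∂abf = bf − af + ab,
  ∂acd = cd − ad + ac.
This gives a 15×10 integer matrix of rank 10; reducing to Smith normal form yields diagonal entries (1,1,1,1,1,1,1,1,1,2).

Computing H_k = (kernel of ∂_k) / (image of ∂_{k+1}):

  H_0: rank C_0 − rank ∂_1 = 6 − 5 = 1, and the invariant factors of ∂_1 are all 1, so H_0 ≅ Z.
  H_1: rank ker ∂_1 − rank ∂_2 = (15 − 5) − 10 = 0, and ∂_2 has invariant factor 2 > 1, so H_1 ≅ Z_2.
  H_2: rank ker ∂_2 − rank ∂_3 = (10 − 10) − 0 = 0, and there is no ∂_3, so H_2 ≅ 0.

As a check, the Euler characteristic is 6 − 15 + 10 = 1, which agrees with 1 − 0 + 0 = 1.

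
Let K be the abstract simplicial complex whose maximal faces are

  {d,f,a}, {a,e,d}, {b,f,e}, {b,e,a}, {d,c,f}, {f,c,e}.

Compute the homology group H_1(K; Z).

Take the total order a < b < c < d < e < f on the vertex set. Then K (dimension 2) consists of the simplices:

  0-simplices (6): a, b, c, d, e, f
  1-simplices (12): ab, ad, ae, af, be, bf, cd, ce, cf, de, df, ef
  2-simplices (6): abe, ade, adf, bef, cdf, cef

giving chain groups C_0 ≅ Z^6, C_1 ≅ Z^12, C_2 ≅ Z^6.

Boundary ∂_1: C_1 → C_0 is given by ∂[p,q] = [q] − [p]. For instance
  ∂ef = f − e.
As a 6×12 matrix over Z this has rank 5, with invariant factors (1,1,1,1,1).

∂_2: C_2 → C_1 sends each 2-simplex [p,q,r] to [q,r] − [p,r] + [p,q]. For instance
  ∂adf = df − af + ad,
  ∂cef = ef − cf + ce.
This gives a 12×6 integer matrix of rank 6; reducing to Smith normal form yields diagonal entries (1,1,1,1,1,1).

Computing H_k = (kernel of ∂_k) / (image of ∂_{k+1}):

  H_1: rank ker ∂_1 − rank ∂_2 = (12 − 5) − 6 = 1, and the invariant factors of ∂_2 are all 1, so H_1 ≅ Z.

H_1 = Z.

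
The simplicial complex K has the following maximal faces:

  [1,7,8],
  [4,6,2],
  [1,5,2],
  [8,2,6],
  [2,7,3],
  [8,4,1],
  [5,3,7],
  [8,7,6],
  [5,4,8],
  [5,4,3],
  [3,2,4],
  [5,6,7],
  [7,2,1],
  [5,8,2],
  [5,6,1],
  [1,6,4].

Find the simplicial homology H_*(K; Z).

H_0 = Z,  H_1 = Z^2,  H_2 = Z.

Take the total order 1 < 2 < 3 < 4 < 5 < 6 < 7 < 8 on the vertex set. Then K (dimension 2) consists of the simplices:

  0-simplices (8): [1], [2], [3], [4], [5], [6], [7], [8]
  1-simplices (24): (24 of them)
  2-simplices (16): [1,2,5], [1,2,7], [1,4,6], [1,4,8], [1,5,6], [1,7,8], [2,3,4], [2,3,7], [2,4,6], [2,5,8], [2,6,8], [3,4,5], [3,5,7], [4,5,8], [5,6,7], [6,7,8]

Hence C_0 ≅ Z^8, C_1 ≅ Z^24, C_2 ≅ Z^16.

Boundary ∂_1: C_1 → C_0 sends each edge [p,q] (with p < q) to q − p.
As a 8×24 matrix over Z this has rank 7, with invariant factors (1,1,1,1,1,1,1).

Boundary ∂_2: C_2 → C_1 maps a triangle to the signed sum of its edges. For instance
  ∂[2,4,6] = [4,6] − [2,6] + [2,4],
  ∂[4,5,8] = [5,8] − [4,8] + [4,5].
This gives a 24×16 integer matrix of rank 15; reducing to Smith normal form yields diagonal entries (1,1,1,1,1,1,1,1,1,1,1,1,1,1,1).

Now H_k = ker ∂_k / im ∂_{k+1}, so:

  H_0: rank C_0 − rank ∂_1 = 8 − 7 = 1, and the invariant factors of ∂_1 are all 1, so H_0 ≅ Z.
  H_1: rank ker ∂_1 − rank ∂_2 = (24 − 7) − 15 = 2, and the invariant factors of ∂_2 are all 1, so H_1 ≅ Z^2.
  H_2: rank ker ∂_2 − rank ∂_3 = (16 − 15) − 0 = 1, and there is no ∂_3, so H_2 ≅ Z.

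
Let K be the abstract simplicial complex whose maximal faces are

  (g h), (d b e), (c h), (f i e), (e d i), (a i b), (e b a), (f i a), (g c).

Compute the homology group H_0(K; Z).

K has 9 vertices, 15 edges, 6 triangles.
rank ∂_0 = 0, rank ∂_1 = 7 ⇒ b_0 = 9 − 0 − 7 = 2; all invariant factors of ∂_1 are 1 so no torsion. So H_0 ≅ Z^2.

H_0 = Z^2.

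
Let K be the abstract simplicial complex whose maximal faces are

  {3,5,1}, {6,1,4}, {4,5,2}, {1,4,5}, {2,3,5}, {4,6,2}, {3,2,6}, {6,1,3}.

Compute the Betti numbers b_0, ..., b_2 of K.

Fix the vertex order 1 < 2 < 3 < 4 < 5 < 6 and write every simplex with vertices in increasing order. Then dim K = 2 and the simplices of K are:

  0-simplices (6): [1], [2], [3], [4], [5], [6]
  1-simplices (12): [1,3], [1,4], [1,5], [1,6], [2,3], [2,4], [2,5], [2,6], [3,5], [3,6], [4,5], [4,6]
  2-simplices (8): [1,3,5], [1,3,6], [1,4,5], [1,4,6], [2,3,5], [2,3,6], [2,4,5], [2,4,6]

giving chain groups C_0 ≅ Z^6, C_1 ≅ Z^12, C_2 ≅ Z^8.

The boundary map ∂_1: C_1 → C_0 sends each edge [p,q] (with p < q) to q − p. For instance
  ∂[4,6] = [6] − [4].
This gives a 6×12 integer matrix of rank 5; reducing to Smith normal form yields diagonal entries (1,1,1,1,1).

The boundary map ∂_2: C_2 → C_1 acts by ∂[p,q,r] = [q,r] − [p,r] + [p,q]. For instance
  ∂[1,4,5] = [4,5] − [1,5] + [1,4],
  ∂[1,4,6] = [4,6] − [1,6] + [1,4].
This gives a 12×8 integer matrix of rank 7; reducing to Smith normal form yields diagonal entries (1,1,1,1,1,1,1).

Reading off H_k = ker ∂_k / im ∂_{k+1}:

  H_0: rank C_0 − rank ∂_1 = 6 − 5 = 1, and the invariant factors of ∂_1 are all 1, so H_0 ≅ Z.
  H_1: rank ker ∂_1 − rank ∂_2 = (12 − 5) − 7 = 0, and the invariant factors of ∂_2 are all 1, so H_1 ≅ 0.
  H_2: rank ker ∂_2 − rank ∂_3 = (8 − 7) − 0 = 1, and there is no ∂_3, so H_2 ≅ Z.

As a check, the Euler characteristic is 6 − 12 + 8 = 2, which agrees with 1 − 0 + 1 = 2.
(K is a triangulation of the 2-sphere S^2.)

Hence the Betti numbers are b_0 = 1, b_1 = 0, b_2 = 1.

b_0 = 1, b_1 = 0, b_2 = 1.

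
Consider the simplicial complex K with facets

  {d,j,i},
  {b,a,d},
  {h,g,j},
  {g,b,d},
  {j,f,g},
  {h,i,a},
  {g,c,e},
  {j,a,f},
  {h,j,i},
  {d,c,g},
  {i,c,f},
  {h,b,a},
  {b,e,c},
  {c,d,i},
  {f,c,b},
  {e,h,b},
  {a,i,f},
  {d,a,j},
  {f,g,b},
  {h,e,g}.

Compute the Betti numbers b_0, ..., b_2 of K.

We work with the vertex ordering a < b < c < d < e < f < g < h < i < j. The simplices of K, each written with vertices in increasing order, are:

  0-simplices (10): a, b, c, d, e, f, g, h, i, j
  1-simplices (30): ab, ad, af, ah, ai, aj, bc, bd, be, bf, bg, bh, cd, ce, cf, cg, ci, dg, di, dj, eg, eh, fg, fi, fj, gh, gj, hi, hj, ij
  2-simplices (20): abd, abh, adj, afi, afj, ahi, bce, bcf, bdg, beh, bfg, cdg, cdi, ceg, cfi, dij, egh, fgj, ghj, hij

giving chain groups C_0 ≅ Z^10, C_1 ≅ Z^30, C_2 ≅ Z^20.

∂_1: C_1 → C_0 sends each edge [p,q] (with p < q) to q − p.
As a 10×30 matrix over Z this has rank 9, with invariant factors (1,1,1,1,1,1,1,1,1).

∂_2: C_2 → C_1 maps a triangle to the signed sum of its edges. For instance
  ∂bdg = dg − bg + bd,
  ∂fgj = gj − fj + fg.
The 30×20 boundary matrix has rank 20 and Smith normal form diag(1,1,1,1,1,1,1,1,1,1,1,1,1,1,1,1,1,1,1,2).

Now H_k = ker ∂_k / im ∂_{k+1}, so:

  H_0: rank C_0 − rank ∂_1 = 10 − 9 = 1, and the invariant factors of ∂_1 are all 1, so H_0 ≅ Z.
  H_1: rank ker ∂_1 − rank ∂_2 = (30 − 9) − 20 = 1, and ∂_2 has invariant factor 2 > 1, so H_1 ≅ Z ⊕ Z/2.
  H_2: rank ker ∂_2 − rank ∂_3 = (20 − 20) − 0 = 0, and there is no ∂_3, so H_2 ≅ 0.

Hence the Betti numbers are b_0 = 1, b_1 = 1, b_2 = 0.

b_0 = 1, b_1 = 1, b_2 = 0.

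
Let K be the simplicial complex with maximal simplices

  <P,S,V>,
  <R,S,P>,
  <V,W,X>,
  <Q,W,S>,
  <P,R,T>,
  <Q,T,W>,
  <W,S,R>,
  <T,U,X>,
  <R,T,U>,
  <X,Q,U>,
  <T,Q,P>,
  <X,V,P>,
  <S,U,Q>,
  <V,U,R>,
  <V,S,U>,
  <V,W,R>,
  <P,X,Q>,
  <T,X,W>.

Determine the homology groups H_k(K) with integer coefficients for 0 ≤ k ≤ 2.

H_0 = Z,  H_1 = Z ⊕ Z/2,  H_2 = 0.

Take the total order P < Q < R < S < T < U < V < W < X on the vertex set. Then K (dimension 2) consists of the simplices:

  0-simplices (9): P, Q, R, S, T, U, V, W, X
  1-simplices (27): PQ, PR, PS, PT, PV, PX, QS, QT, QU, QW, QX, RS, RT, RU, RV, RW, SU, SV, SW, TU, TW, TX, UV, UX, VW, VX, WX
  2-simplices (18): PQT, PQX, PRS, PRT, PSV, PVX, QSU, QSW, QTW, QUX, RSW, RTU, RUV, RVW, SUV, TUX, TWX, VWX

so the chain groups are C_0 ≅ Z^9, C_1 ≅ Z^27, C_2 ≅ Z^18.

Boundary ∂_1: C_1 → C_0 maps an edge to its endpoints' difference, ∂[p,q] = q − p.
The 9×27 boundary matrix has rank 8 and Smith normal form diag(1,1,1,1,1,1,1,1).

Boundary ∂_2: C_2 → C_1 sends each 2-simplex [p,q,r] to [q,r] − [p,r] + [p,q]. For instance
  ∂RSW = SW − RW + RS,
  ∂PRS = RS − PS + PR.
This gives a 27×18 integer matrix of rank 18; reducing to Smith normal form yields diagonal entries (1,1,1,1,1,1,1,1,1,1,1,1,1,1,1,1,1,2).

Computing H_k = (kernel of ∂_k) / (image of ∂_{k+1}):

  H_0: rank C_0 − rank ∂_1 = 9 − 8 = 1, and the invariant factors of ∂_1 are all 1, so H_0 ≅ Z.
  H_1: rank ker ∂_1 − rank ∂_2 = (27 − 8) − 18 = 1, and ∂_2 has invariant factor 2 > 1, so H_1 ≅ Z ⊕ Z/2.
  H_2: rank ker ∂_2 − rank ∂_3 = (18 − 18) − 0 = 0, and there is no ∂_3, so H_2 ≅ 0.

(K is a triangulation of the Klein bottle.)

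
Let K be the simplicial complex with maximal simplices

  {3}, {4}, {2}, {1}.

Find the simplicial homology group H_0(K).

H_0 ≅ Z^4.

We work with the vertex ordering 1 < 2 < 3 < 4. The simplices of K, each written with vertices in increasing order, are:

  0-simplices (4): [1], [2], [3], [4]

Hence C_0 ≅ Z^4.

Now H_k = ker ∂_k / im ∂_{k+1}, so:

  H_0: rank C_0 − rank ∂_1 = 4 − 0 = 4, and there is no ∂_1, so H_0 ≅ Z^4.

(K is a triangulation of a set of 4 points.)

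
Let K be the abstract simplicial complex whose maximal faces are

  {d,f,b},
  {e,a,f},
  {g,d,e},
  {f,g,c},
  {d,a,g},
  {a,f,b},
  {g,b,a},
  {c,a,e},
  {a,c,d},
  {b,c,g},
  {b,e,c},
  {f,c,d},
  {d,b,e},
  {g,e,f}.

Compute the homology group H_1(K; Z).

H_1 = Z^2.

Order the vertices as a < b < c < d < e < f < g. Listing each simplex with vertices in this order, K has dimension 2 with simplices:

  0-simplices (7): a, b, c, d, e, f, g
  1-simplices (21): ab, ac, ad, ae, af, ag, bc, bd, be, bf, bg, cd, ce, cf, cg, de, df, dg, ef, eg, fg
  2-simplices (14): abf, abg, acd, ace, adg, aef, bce, bcg, bde, bdf, cdf, cfg, deg, efg

giving chain groups C_0 ≅ Z^7, C_1 ≅ Z^21, C_2 ≅ Z^14.

Boundary ∂_1: C_1 → C_0 sends each edge [p,q] (with p < q) to q − p. For instance
  ∂ag = g − a.
The 7×21 boundary matrix has rank 6 and Smith normal form diag(1,1,1,1,1,1).

∂_2: C_2 → C_1 maps a triangle to the signed sum of its edges. For instance
  ∂bde = de − be + bd,
  ∂ace = ce − ae + ac.
This gives a 21×14 integer matrix of rank 13; reducing to Smith normal form yields diagonal entries (1,1,1,1,1,1,1,1,1,1,1,1,1).

Now H_k = ker ∂_k / im ∂_{k+1}, so:

  H_1: rank ker ∂_1 − rank ∂_2 = (21 − 6) − 13 = 2, and the invariant factors of ∂_2 are all 1, so H_1 = Z^2.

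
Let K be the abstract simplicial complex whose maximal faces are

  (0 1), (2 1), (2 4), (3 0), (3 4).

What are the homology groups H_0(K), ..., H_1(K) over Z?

Take the total order 0 < 1 < 2 < 3 < 4 on the vertex set. Then K (dimension 1) consists of the simplices:

  0-simplices (5): [0], [1], [2], [3], [4]
  1-simplices (5): [0,1], [0,3], [1,2], [2,4], [3,4]

Hence C_0 ≅ Z^5, C_1 ≅ Z^5.

Boundary ∂_1: C_1 → C_0 is given by ∂[p,q] = [q] − [p]. For instance
  ∂[3,4] = [4] − [3].
As a 5×5 matrix over Z this has rank 4, with invariant factors (1,1,1,1).

Now H_k = ker ∂_k / im ∂_{k+1}, so:

  H_0: rank C_0 − rank ∂_1 = 5 − 4 = 1, and the invariant factors of ∂_1 are all 1, so H_0 = Z.
  H_1: rank ker ∂_1 − rank ∂_2 = (5 − 4) − 0 = 1, and there is no ∂_2, so H_1 = Z.

As a check, the Euler characteristic is 5 − 5 = 0, which agrees with 1 − 1 = 0.

H_0 ≅ Z,  H_1 ≅ Z.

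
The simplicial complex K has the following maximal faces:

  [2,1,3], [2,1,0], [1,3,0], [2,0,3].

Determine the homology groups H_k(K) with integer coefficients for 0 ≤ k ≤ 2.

Take the total order 0 < 1 < 2 < 3 on the vertex set. Then K (dimension 2) consists of the simplices:

  0-simplices (4): [0], [1], [2], [3]
  1-simplices (6): [0,1], [0,2], [0,3], [1,2], [1,3], [2,3]
  2-simplices (4): [0,1,2], [0,1,3], [0,2,3], [1,2,3]

so the chain groups are C_0 ≅ Z^4, C_1 ≅ Z^6, C_2 ≅ Z^4.

The boundary map ∂_1: C_1 → C_0 maps an edge to its endpoints' difference, ∂[p,q] = q − p. For instance
  ∂[0,2] = [2] − [0].
The 4×6 boundary matrix has rank 3 and Smith normal form diag(1,1,1).

Boundary ∂_2: C_2 → C_1 sends each 2-simplex [p,q,r] to [q,r] − [p,r] + [p,q]. For instance
  ∂[0,1,3] = [1,3] − [0,3] + [0,1],
  ∂[1,2,3] = [2,3] − [1,3] + [1,2].
The 6×4 boundary matrix has rank 3 and Smith normal form diag(1,1,1).

Computing H_k = (kernel of ∂_k) / (image of ∂_{k+1}):

  H_0: rank C_0 − rank ∂_1 = 4 − 3 = 1, and the invariant factors of ∂_1 are all 1, so H_0 ≅ Z.
  H_1: rank ker ∂_1 − rank ∂_2 = (6 − 3) − 3 = 0, and the invariant factors of ∂_2 are all 1, so H_1 ≅ 0.
  H_2: rank ker ∂_2 − rank ∂_3 = (4 − 3) − 0 = 1, and there is no ∂_3, so H_2 ≅ Z.

As a check, the Euler characteristic is 4 − 6 + 4 = 2, which agrees with 1 − 0 + 1 = 2.

H_0 = Z,  H_1 = 0,  H_2 = Z.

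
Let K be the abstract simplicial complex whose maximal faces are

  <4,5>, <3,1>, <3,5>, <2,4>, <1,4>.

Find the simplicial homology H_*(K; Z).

H_0 = Z,  H_1 = Z.

Take the total order 1 < 2 < 3 < 4 < 5 on the vertex set. Then K (dimension 1) consists of the simplices:

  0-simplices (5): [1], [2], [3], [4], [5]
  1-simplices (5): [1,3], [1,4], [2,4], [3,5], [4,5]

Hence C_0 ≅ Z^5, C_1 ≅ Z^5.

Boundary ∂_1: C_1 → C_0 maps an edge to its endpoints' difference, ∂[p,q] = q − p. For instance
  ∂[4,5] = [5] − [4].
The resulting 5×5 matrix has rank 4, and its Smith normal form has invariant factors (1,1,1,1).

Computing H_k = (kernel of ∂_k) / (image of ∂_{k+1}):

  H_0: rank C_0 − rank ∂_1 = 5 − 4 = 1, and the invariant factors of ∂_1 are all 1, so H_0 = Z.
  H_1: rank ker ∂_1 − rank ∂_2 = (5 − 4) − 0 = 1, and there is no ∂_2, so H_1 = Z.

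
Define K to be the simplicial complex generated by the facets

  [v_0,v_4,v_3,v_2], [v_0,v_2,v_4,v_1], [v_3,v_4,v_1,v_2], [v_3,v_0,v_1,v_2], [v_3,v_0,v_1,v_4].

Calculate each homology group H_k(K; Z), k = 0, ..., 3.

H_0 ≅ Z,  H_1 = 0,  H_2 = 0,  H_3 ≅ Z.

Fix the vertex order v_0 < v_1 < v_2 < v_3 < v_4 and write every simplex with vertices in increasing order. Then dim K = 3 and the simplices of K are:

  0-simplices (5): [v_0], [v_1], [v_2], [v_3], [v_4]
  1-simplices (10): [v_0,v_1], [v_0,v_2], [v_0,v_3], [v_0,v_4], [v_1,v_2], [v_1,v_3], [v_1,v_4], [v_2,v_3], [v_2,v_4], [v_3,v_4]
  2-simplices (10): [v_0,v_1,v_2], [v_0,v_1,v_3], [v_0,v_1,v_4], [v_0,v_2,v_3], [v_0,v_2,v_4], [v_0,v_3,v_4], [v_1,v_2,v_3], [v_1,v_2,v_4], [v_1,v_3,v_4], [v_2,v_3,v_4]
  3-simplices (5): [v_0,v_1,v_2,v_3], [v_0,v_1,v_2,v_4], [v_0,v_1,v_3,v_4], [v_0,v_2,v_3,v_4], [v_1,v_2,v_3,v_4]

so the chain groups are C_0 ≅ Z^5, C_1 ≅ Z^10, C_2 ≅ Z^10, C_3 ≅ Z^5.

Boundary ∂_1: C_1 → C_0 is given by ∂[p,q] = [q] − [p].
As a 5×10 matrix over Z this has rank 4, with invariant factors (1,1,1,1).

Boundary ∂_2: C_2 → C_1 sends each 2-simplex [p,q,r] to [q,r] − [p,r] + [p,q]. For instance
  ∂[v_0,v_1,v_3] = [v_1,v_3] − [v_0,v_3] + [v_0,v_1],
  ∂[v_0,v_2,v_3] = [v_2,v_3] − [v_0,v_3] + [v_0,v_2].
The resulting 10×10 matrix has rank 6, and its Smith normal form has invariant factors (1,1,1,1,1,1).

Boundary ∂_3: C_3 → C_2 sends each 3-simplex σ to the alternating sum Σ_i (−1)^i (σ with its i-th vertex removed). For instance
  ∂[v_0,v_1,v_2,v_4] = [v_1,v_2,v_4] − [v_0,v_2,v_4] + [v_0,v_1,v_4] − [v_0,v_1,v_2],
  ∂[v_0,v_1,v_2,v_3] = [v_1,v_2,v_3] − [v_0,v_2,v_3] + [v_0,v_1,v_3] − [v_0,v_1,v_2].
The resulting 10×5 matrix has rank 4, and its Smith normal form has invariant factors (1,1,1,1).

Computing H_k = (kernel of ∂_k) / (image of ∂_{k+1}):

  H_0: rank C_0 − rank ∂_1 = 5 − 4 = 1, and the invariant factors of ∂_1 are all 1, so H_0 ≅ Z.
  H_1: rank ker ∂_1 − rank ∂_2 = (10 − 4) − 6 = 0, and the invariant factors of ∂_2 are all 1, so H_1 ≅ 0.
  H_2: rank ker ∂_2 − rank ∂_3 = (10 − 6) − 4 = 0, and the invariant factors of ∂_3 are all 1, so H_2 ≅ 0.
  H_3: rank ker ∂_3 − rank ∂_4 = (5 − 4) − 0 = 1, and there is no ∂_4, so H_3 ≅ Z.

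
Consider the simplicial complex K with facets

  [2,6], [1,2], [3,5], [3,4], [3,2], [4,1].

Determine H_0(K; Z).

K has 6 vertices, 6 edges.
rank ∂_0 = 0, rank ∂_1 = 5 ⇒ b_0 = 6 − 0 − 5 = 1; all invariant factors of ∂_1 are 1 so no torsion. So H_0 ≅ Z.

H_0 = Z.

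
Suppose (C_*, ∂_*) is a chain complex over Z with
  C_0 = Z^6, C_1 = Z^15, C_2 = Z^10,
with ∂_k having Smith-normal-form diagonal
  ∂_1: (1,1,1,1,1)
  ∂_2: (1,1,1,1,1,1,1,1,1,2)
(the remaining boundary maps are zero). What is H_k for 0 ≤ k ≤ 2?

H_0: b_0 = 6 − 0 − 5 = 1; torsion from ∂_1 factors > 1: none. So H_0 ≅ Z.
H_1: b_1 = 15 − 5 − 10 = 0; torsion from ∂_2 factors > 1: [2]. So H_1 ≅ Z/2.
H_2: b_2 = 10 − 10 − 0 = 0; torsion from ∂_3 factors > 1: none. So H_2 ≅ 0.

H_0 ≅ Z,  H_1 ≅ Z/2,  H_2 = 0.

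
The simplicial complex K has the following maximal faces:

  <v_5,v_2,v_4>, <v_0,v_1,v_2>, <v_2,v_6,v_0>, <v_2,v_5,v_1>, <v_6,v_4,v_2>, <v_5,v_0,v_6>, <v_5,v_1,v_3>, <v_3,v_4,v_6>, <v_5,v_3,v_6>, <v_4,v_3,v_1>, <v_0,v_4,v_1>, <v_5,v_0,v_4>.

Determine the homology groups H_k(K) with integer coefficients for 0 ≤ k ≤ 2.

Fix the vertex order v_0 < v_1 < v_2 < v_3 < v_4 < v_5 < v_6 and write every simplex with vertices in increasing order. Then dim K = 2 and the simplices of K are:

  0-simplices (7): [v_0], [v_1], [v_2], [v_3], [v_4], [v_5], [v_6]
  1-simplices (18): (18 of them)
  2-simplices (12): (12 of them)

giving chain groups C_0 ≅ Z^7, C_1 ≅ Z^18, C_2 ≅ Z^12.

Boundary ∂_1: C_1 → C_0 maps an edge to its endpoints' difference, ∂[p,q] = q − p. For instance
  ∂[v_2,v_5] = [v_5] − [v_2].
As a 7×18 matrix over Z this has rank 6, with invariant factors (1,1,1,1,1,1).

∂_2: C_2 → C_1 maps a triangle to the signed sum of its edges. For instance
  ∂[v_1,v_2,v_5] = [v_2,v_5] − [v_1,v_5] + [v_1,v_2],
  ∂[v_1,v_3,v_4] = [v_3,v_4] − [v_1,v_4] + [v_1,v_3].
As a 18×12 matrix over Z this has rank 12, with invariant factors (1,1,1,1,1,1,1,1,1,1,1,2).

From H_k ≅ ker(∂_k) / im(∂_{k+1}) we obtain:

  H_0: rank C_0 − rank ∂_1 = 7 − 6 = 1, and the invariant factors of ∂_1 are all 1, so H_0 = Z.
  H_1: rank ker ∂_1 − rank ∂_2 = (18 − 6) − 12 = 0, and ∂_2 has invariant factor 2 > 1, so H_1 = Z/2.
  H_2: rank ker ∂_2 − rank ∂_3 = (12 − 12) − 0 = 0, and there is no ∂_3, so H_2 = 0.

As a check, the Euler characteristic is 7 − 18 + 12 = 1, which agrees with 1 − 0 + 0 = 1.

H_0 ≅ Z,  H_1 ≅ Z/2,  H_2 = 0.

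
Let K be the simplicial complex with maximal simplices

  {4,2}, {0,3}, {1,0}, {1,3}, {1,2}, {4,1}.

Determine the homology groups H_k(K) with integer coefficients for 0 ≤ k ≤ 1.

H_0 = Z,  H_1 = Z^2.

Fix the vertex order 0 < 1 < 2 < 3 < 4 and write every simplex with vertices in increasing order. Then dim K = 1 and the simplices of K are:

  0-simplices (5): [0], [1], [2], [3], [4]
  1-simplices (6): [0,1], [0,3], [1,2], [1,3], [1,4], [2,4]

so the chain groups are C_0 ≅ Z^5, C_1 ≅ Z^6.

The boundary map ∂_1: C_1 → C_0 is given by ∂[p,q] = [q] − [p]. For instance
  ∂[1,2] = [2] − [1].
This gives a 5×6 integer matrix of rank 4; reducing to Smith normal form yields diagonal entries (1,1,1,1).

Reading off H_k = ker ∂_k / im ∂_{k+1}:

  H_0: rank C_0 − rank ∂_1 = 5 − 4 = 1, and the invariant factors of ∂_1 are all 1, so H_0 = Z.
  H_1: rank ker ∂_1 − rank ∂_2 = (6 − 4) − 0 = 2, and there is no ∂_2, so H_1 = Z^2.

As a check, the Euler characteristic is 5 − 6 = -1, which agrees with 1 − 2 = -1.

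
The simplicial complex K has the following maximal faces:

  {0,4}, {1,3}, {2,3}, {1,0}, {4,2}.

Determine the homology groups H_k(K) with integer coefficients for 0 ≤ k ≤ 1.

H_0 = Z,  H_1 = Z.

Order the vertices as 0 < 1 < 2 < 3 < 4. Listing each simplex with vertices in this order, K has dimension 1 with simplices:

  0-simplices (5): [0], [1], [2], [3], [4]
  1-simplices (5): [0,1], [0,4], [1,3], [2,3], [2,4]

so the chain groups are C_0 ≅ Z^5, C_1 ≅ Z^5.

∂_1: C_1 → C_0 is given by ∂[p,q] = [q] − [p].
The resulting 5×5 matrix has rank 4, and its Smith normal form has invariant factors (1,1,1,1).

From H_k ≅ ker(∂_k) / im(∂_{k+1}) we obtain:

  H_0: rank C_0 − rank ∂_1 = 5 − 4 = 1, and the invariant factors of ∂_1 are all 1, so H_0 ≅ Z.
  H_1: rank ker ∂_1 − rank ∂_2 = (5 − 4) − 0 = 1, and there is no ∂_2, so H_1 ≅ Z.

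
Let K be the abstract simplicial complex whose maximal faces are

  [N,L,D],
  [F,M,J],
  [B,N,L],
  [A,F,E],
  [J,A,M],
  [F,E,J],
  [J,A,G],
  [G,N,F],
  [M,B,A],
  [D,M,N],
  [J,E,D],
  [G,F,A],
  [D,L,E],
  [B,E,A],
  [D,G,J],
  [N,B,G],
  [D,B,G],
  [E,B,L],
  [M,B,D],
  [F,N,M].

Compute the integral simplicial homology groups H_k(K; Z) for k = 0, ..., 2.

Order the vertices as A < B < D < E < F < G < J < L < M < N. Listing each simplex with vertices in this order, K has dimension 2 with simplices:

  0-simplices (10): A, B, D, E, F, G, J, L, M, N
  1-simplices (30): AB, AE, AF, AG, AJ, AM, BD, BE, BG, BL, BM, BN, DE, DG, DJ, DL, DM, DN, EF, EJ, EL, FG, FJ, FM, FN, GJ, GN, JM, LN, MN
  2-simplices (20): ABE, ABM, AEF, AFG, AGJ, AJM, BDG, BDM, BEL, BGN, BLN, DEJ, DEL, DGJ, DLN, DMN, EFJ, FGN, FJM, FMN

so the chain groups are C_0 ≅ Z^10, C_1 ≅ Z^30, C_2 ≅ Z^20.

∂_1: C_1 → C_0 maps an edge to its endpoints' difference, ∂[p,q] = q − p. For instance
  ∂LN = N − L.
The resulting 10×30 matrix has rank 9, and its Smith normal form has invariant factors (1,1,1,1,1,1,1,1,1).

∂_2: C_2 → C_1 acts by ∂[p,q,r] = [q,r] − [p,r] + [p,q]. For instance
  ∂AEF = EF − AF + AE,
  ∂BDM = DM − BM + BD.
The resulting 30×20 matrix has rank 20, and its Smith normal form has invariant factors (1,1,1,1,1,1,1,1,1,1,1,1,1,1,1,1,1,1,1,2).

From H_k ≅ ker(∂_k) / im(∂_{k+1}) we obtain:

  H_0: rank C_0 − rank ∂_1 = 10 − 9 = 1, and the invariant factors of ∂_1 are all 1, so H_0 = Z.
  H_1: rank ker ∂_1 − rank ∂_2 = (30 − 9) − 20 = 1, and ∂_2 has invariant factor 2 > 1, so H_1 = Z ⊕ Z_2.
  H_2: rank ker ∂_2 − rank ∂_3 = (20 − 20) − 0 = 0, and there is no ∂_3, so H_2 = 0.

H_0 = Z,  H_1 = Z ⊕ Z_2,  H_2 = 0.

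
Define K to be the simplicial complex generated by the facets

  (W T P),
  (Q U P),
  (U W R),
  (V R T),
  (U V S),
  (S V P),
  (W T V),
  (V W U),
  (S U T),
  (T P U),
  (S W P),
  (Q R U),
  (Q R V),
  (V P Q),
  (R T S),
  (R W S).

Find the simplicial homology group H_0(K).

Order the vertices as P < Q < R < S < T < U < V < W. Listing each simplex with vertices in this order, K has dimension 2 with simplices:

  0-simplices (8): P, Q, R, S, T, U, V, W
  1-simplices (24): PQ, PS, PT, PU, PV, PW, QR, QU, QV, RS, RT, RU, RV, RW, ST, SU, SV, SW, TU, TV, TW, UV, UW, VW
  2-simplices (16): PQU, PQV, PSV, PSW, PTU, PTW, QRU, QRV, RST, RSW, RTV, RUW, STU, SUV, TVW, UVW

Hence C_0 ≅ Z^8, C_1 ≅ Z^24, C_2 ≅ Z^16.

The boundary map ∂_1: C_1 → C_0 is given by ∂[p,q] = [q] − [p]. For instance
  ∂PQ = Q − P.
The resulting 8×24 matrix has rank 7, and its Smith normal form has invariant factors (1,1,1,1,1,1,1).

∂_2: C_2 → C_1 maps a triangle to the signed sum of its edges. For instance
  ∂UVW = VW − UW + UV,
  ∂SUV = UV − SV + SU.
The 24×16 boundary matrix has rank 15 and Smith normal form diag(1,1,1,1,1,1,1,1,1,1,1,1,1,1,1).

Reading off H_k = ker ∂_k / im ∂_{k+1}:

  H_0: rank C_0 − rank ∂_1 = 8 − 7 = 1, and the invariant factors of ∂_1 are all 1, so H_0 = Z.

(K is a triangulation of the torus T^2.)

H_0 ≅ Z.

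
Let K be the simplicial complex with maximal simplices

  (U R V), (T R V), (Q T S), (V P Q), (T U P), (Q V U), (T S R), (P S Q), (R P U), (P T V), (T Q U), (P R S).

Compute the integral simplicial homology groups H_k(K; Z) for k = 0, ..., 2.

Order the vertices as P < Q < R < S < T < U < V. Listing each simplex with vertices in this order, K has dimension 2 with simplices:

  0-simplices (7): P, Q, R, S, T, U, V
  1-simplices (18): PQ, PR, PS, PT, PU, PV, QS, QT, QU, QV, RS, RT, RU, RV, ST, TU, TV, UV
  2-simplices (12): PQS, PQV, PRS, PRU, PTU, PTV, QST, QTU, QUV, RST, RTV, RUV

giving chain groups C_0 ≅ Z^7, C_1 ≅ Z^18, C_2 ≅ Z^12.

∂_1: C_1 → C_0 maps an edge to its endpoints' difference, ∂[p,q] = q − p. For instance
  ∂RV = V − R.
This gives a 7×18 integer matrix of rank 6; reducing to Smith normal form yields diagonal entries (1,1,1,1,1,1).

Boundary ∂_2: C_2 → C_1 maps a triangle to the signed sum of its edges. For instance
  ∂RST = ST − RT + RS,
  ∂PRS = RS − PS + PR.
This gives a 18×12 integer matrix of rank 12; reducing to Smith normal form yields diagonal entries (1,1,1,1,1,1,1,1,1,1,1,2).

Now H_k = ker ∂_k / im ∂_{k+1}, so:

  H_0: rank C_0 − rank ∂_1 = 7 − 6 = 1, and the invariant factors of ∂_1 are all 1, so H_0 ≅ Z.
  H_1: rank ker ∂_1 − rank ∂_2 = (18 − 6) − 12 = 0, and ∂_2 has invariant factor 2 > 1, so H_1 ≅ Z_2.
  H_2: rank ker ∂_2 − rank ∂_3 = (12 − 12) − 0 = 0, and there is no ∂_3, so H_2 ≅ 0.

H_0 ≅ Z,  H_1 ≅ Z_2,  H_2 = 0.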